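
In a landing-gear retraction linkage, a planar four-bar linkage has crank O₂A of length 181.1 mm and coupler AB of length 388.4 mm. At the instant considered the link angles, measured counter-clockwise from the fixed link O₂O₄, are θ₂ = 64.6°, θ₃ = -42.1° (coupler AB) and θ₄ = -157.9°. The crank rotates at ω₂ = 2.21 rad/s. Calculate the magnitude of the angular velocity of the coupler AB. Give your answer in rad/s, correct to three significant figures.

0.773

ω₂ = 2.21 rad/s
Differentiating the loop-closure r₂e^{iθ₂}+r₃e^{iθ₃}=r₁+r₄e^{iθ₄} gives r₂ω₂e^{iθ₂}+r₃ω₃e^{iθ₃}=r₄ω₄e^{iθ₄}.
Eliminating the other unknown: ω₃ = r₂ω₂ sin(θ₄−θ₂) / [r₃ sin(θ₃−θ₄)].
Numerator sine = +0.67559; denominator sine = +0.90032.
Result = 0.1811·2.21·(+0.67559) / (0.3884·(+0.90032)) = +0.77325 rad/s; magnitude 0.77325 rad/s.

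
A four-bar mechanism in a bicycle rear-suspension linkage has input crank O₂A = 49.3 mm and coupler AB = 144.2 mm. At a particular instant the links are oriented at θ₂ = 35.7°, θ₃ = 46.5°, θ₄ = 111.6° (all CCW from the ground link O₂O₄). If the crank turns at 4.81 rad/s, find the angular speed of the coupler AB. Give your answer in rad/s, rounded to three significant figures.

1.76

ω₂ = 4.81 rad/s
Differentiating the loop-closure r₂e^{iθ₂}+r₃e^{iθ₃}=r₁+r₄e^{iθ₄} gives r₂ω₂e^{iθ₂}+r₃ω₃e^{iθ₃}=r₄ω₄e^{iθ₄}.
Eliminating the other unknown: ω₃ = r₂ω₂ sin(θ₄−θ₂) / [r₃ sin(θ₃−θ₄)].
Numerator sine = +0.96987; denominator sine = -0.90704.
Result = 0.0493·4.81·(+0.96987) / (0.1442·(-0.90704)) = -1.7584 rad/s; magnitude 1.7584 rad/s.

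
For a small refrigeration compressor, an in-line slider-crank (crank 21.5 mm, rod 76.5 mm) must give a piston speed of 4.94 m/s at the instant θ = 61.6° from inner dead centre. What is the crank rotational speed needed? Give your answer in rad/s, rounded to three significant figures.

230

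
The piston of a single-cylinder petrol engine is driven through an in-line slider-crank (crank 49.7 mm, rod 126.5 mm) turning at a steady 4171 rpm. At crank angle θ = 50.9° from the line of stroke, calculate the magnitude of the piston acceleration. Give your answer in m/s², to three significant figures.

5340

ω = 2π·4171/60 = 436.8 rad/s
x(θ) = r cosθ + √(L² − r² sin²θ); with ω constant, a = ω²·d²x/dθ².
d²x/dθ² = −r cosθ − r²(cos2θ)/√u − r⁴ sin²2θ/(4u^{3/2}),  u = L² − r² sin²θ = 0.0145146 m².
Substituting r = 0.0497 m, L = 0.1265 m, θ = 50.9°: d²x/dθ² = -0.027988 m.
a = ω²·d²x/dθ² = (436.8)²·(-0.027988) = -5339.5 m/s²;  |a| = 5339.5 m/s².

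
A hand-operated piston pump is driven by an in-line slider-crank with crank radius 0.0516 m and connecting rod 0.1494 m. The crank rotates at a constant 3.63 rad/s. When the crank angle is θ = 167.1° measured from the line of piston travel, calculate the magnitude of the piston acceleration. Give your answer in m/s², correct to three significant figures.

ω = 3.63 rad/s
x(θ) = r cosθ + √(L² − r² sin²θ); with ω constant, a = ω²·d²x/dθ².
d²x/dθ² = −r cosθ − r²(cos2θ)/√u − r⁴ sin²2θ/(4u^{3/2}),  u = L² − r² sin²θ = 0.0221877 m².
Substituting r = 0.0516 m, L = 0.1494 m, θ = 167.1°: d²x/dθ² = +0.034103 m.
a = ω²·d²x/dθ² = (3.63)²·(+0.034103) = +0.44937 m/s²;  |a| = 0.44937 m/s².

0.449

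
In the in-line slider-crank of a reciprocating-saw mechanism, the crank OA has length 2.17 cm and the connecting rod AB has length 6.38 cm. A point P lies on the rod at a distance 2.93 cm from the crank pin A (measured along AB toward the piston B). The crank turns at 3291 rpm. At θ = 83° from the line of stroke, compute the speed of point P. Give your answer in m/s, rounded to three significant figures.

ω = 344.6 rad/s.  Crank-pin speed |V_A| = rω = 7.4785 m/s, perpendicular to OA.
Rod angle: sinφ = −(r/L) sinθ ⇒ φ = -19.730°; ω_rod = −rω cosθ/√(L²−r²sin²θ) = -15.176 rad/s.
V_P = V_A + ω_rod × AP, with AP = 0.0293 m along the rod.
Components: V_Px = −rω sinθ − a·ω_rod·sinφ = -7.5729 m/s;  V_Py = rω cosθ + a·ω_rod·cosφ = +0.49284 m/s.
|V_P| = √(V_Px² + V_Py²) = 7.5889 m/s.

7.59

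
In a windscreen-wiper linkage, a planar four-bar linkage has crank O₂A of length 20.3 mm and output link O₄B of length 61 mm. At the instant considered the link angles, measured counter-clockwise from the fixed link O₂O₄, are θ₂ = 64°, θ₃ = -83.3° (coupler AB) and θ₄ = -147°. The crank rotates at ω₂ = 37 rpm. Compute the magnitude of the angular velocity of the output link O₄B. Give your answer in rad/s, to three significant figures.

0.777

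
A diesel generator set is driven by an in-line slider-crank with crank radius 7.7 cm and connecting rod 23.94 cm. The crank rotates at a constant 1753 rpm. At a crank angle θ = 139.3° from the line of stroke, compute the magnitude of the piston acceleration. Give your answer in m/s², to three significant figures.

1820

ω = 2π·1753/60 = 183.6 rad/s
x(θ) = r cosθ + √(L² − r² sin²θ); with ω constant, a = ω²·d²x/dθ².
d²x/dθ² = −r cosθ − r²(cos2θ)/√u − r⁴ sin²2θ/(4u^{3/2}),  u = L² − r² sin²θ = 0.0547912 m².
Substituting r = 0.077 m, L = 0.2394 m, θ = 139.3°: d²x/dθ² = +0.053919 m.
a = ω²·d²x/dθ² = (183.6)²·(+0.053919) = +1817 m/s²;  |a| = 1817 m/s².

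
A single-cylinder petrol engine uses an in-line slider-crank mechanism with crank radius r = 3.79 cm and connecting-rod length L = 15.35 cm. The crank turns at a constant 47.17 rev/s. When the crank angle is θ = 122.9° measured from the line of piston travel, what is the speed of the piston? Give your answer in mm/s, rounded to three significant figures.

8140

ω = 2π·47.2 = 296.4 rad/s
For an in-line slider-crank, x = r cosθ + √(L² − r² sin²θ), so v = −rω sinθ·[1 + r cosθ/√(L² − r² sin²θ)].
With r = 0.0379 m, L = 0.1535 m, θ = 122.9°: √(L² − r² sin²θ) = 0.15017 m.
v = −0.0379·296.4·0.83962·[1 + 0.0379·-0.54317/0.15017] = -8.1383 m/s.
|v| = 8.1383 m/s = 8138.3 mm/s.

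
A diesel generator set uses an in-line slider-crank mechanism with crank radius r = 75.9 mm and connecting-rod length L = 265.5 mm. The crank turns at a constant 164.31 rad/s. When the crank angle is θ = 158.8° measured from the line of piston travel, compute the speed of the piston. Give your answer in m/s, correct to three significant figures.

ω = 164.3 rad/s
For an in-line slider-crank, x = r cosθ + √(L² − r² sin²θ), so v = −rω sinθ·[1 + r cosθ/√(L² − r² sin²θ)].
With r = 0.0759 m, L = 0.2655 m, θ = 158.8°: √(L² − r² sin²θ) = 0.26408 m.
v = −0.0759·164.3·0.36162·[1 + 0.0759·-0.93232/0.26408] = -3.3014 m/s.
|v| = 3.3014 m/s.

3.30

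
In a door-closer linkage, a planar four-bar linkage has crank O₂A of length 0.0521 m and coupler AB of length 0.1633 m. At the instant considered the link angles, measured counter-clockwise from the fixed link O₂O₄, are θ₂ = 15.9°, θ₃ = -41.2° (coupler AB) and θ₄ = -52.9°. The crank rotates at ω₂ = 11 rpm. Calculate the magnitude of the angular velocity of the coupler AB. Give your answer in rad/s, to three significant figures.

1.69

ω₂ = 1.152 rad/s (from 11 rpm).
Differentiating the loop-closure r₂e^{iθ₂}+r₃e^{iθ₃}=r₁+r₄e^{iθ₄} gives r₂ω₂e^{iθ₂}+r₃ω₃e^{iθ₃}=r₄ω₄e^{iθ₄}.
Eliminating the other unknown: ω₃ = r₂ω₂ sin(θ₄−θ₂) / [r₃ sin(θ₃−θ₄)].
Numerator sine = -0.93232; denominator sine = +0.20279.
Result = 0.0521·1.152·(-0.93232) / (0.1633·(+0.20279)) = -1.6897 rad/s; magnitude 1.6897 rad/s.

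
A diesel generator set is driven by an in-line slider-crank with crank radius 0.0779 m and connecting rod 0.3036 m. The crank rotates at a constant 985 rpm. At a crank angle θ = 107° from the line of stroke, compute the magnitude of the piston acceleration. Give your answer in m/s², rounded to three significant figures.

423

ω = 2π·985/60 = 103.1 rad/s
x(θ) = r cosθ + √(L² − r² sin²θ); with ω constant, a = ω²·d²x/dθ².
d²x/dθ² = −r cosθ − r²(cos2θ)/√u − r⁴ sin²2θ/(4u^{3/2}),  u = L² − r² sin²θ = 0.0866233 m².
Substituting r = 0.0779 m, L = 0.3036 m, θ = 107°: d²x/dθ² = +0.039756 m.
a = ω²·d²x/dθ² = (103.1)²·(+0.039756) = +423 m/s²;  |a| = 423 m/s².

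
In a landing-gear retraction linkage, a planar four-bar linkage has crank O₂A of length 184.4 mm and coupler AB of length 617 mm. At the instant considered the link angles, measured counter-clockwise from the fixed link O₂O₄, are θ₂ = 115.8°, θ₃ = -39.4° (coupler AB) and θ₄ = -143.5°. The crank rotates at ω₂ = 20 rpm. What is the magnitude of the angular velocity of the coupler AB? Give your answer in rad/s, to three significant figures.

0.634

ω₂ = 2.094 rad/s (from 20 rpm).
Differentiating the loop-closure r₂e^{iθ₂}+r₃e^{iθ₃}=r₁+r₄e^{iθ₄} gives r₂ω₂e^{iθ₂}+r₃ω₃e^{iθ₃}=r₄ω₄e^{iθ₄}.
Eliminating the other unknown: ω₃ = r₂ω₂ sin(θ₄−θ₂) / [r₃ sin(θ₃−θ₄)].
Numerator sine = +0.98261; denominator sine = +0.96987.
Result = 0.1844·2.094·(+0.98261) / (0.617·(+0.96987)) = +0.63417 rad/s; magnitude 0.63417 rad/s.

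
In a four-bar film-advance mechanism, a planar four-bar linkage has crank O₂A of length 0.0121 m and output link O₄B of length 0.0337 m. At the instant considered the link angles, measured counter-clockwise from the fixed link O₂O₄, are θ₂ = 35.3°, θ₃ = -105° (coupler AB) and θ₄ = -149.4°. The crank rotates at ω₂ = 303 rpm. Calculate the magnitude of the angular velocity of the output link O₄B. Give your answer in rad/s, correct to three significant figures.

10.4

ω₂ = 31.73 rad/s (from 303 rpm).
Differentiating the loop-closure r₂e^{iθ₂}+r₃e^{iθ₃}=r₁+r₄e^{iθ₄} gives r₂ω₂e^{iθ₂}+r₃ω₃e^{iθ₃}=r₄ω₄e^{iθ₄}.
Eliminating the other unknown: ω₄ = r₂ω₂ sin(θ₂−θ₃) / [r₄ sin(θ₄−θ₃)].
Numerator sine = +0.63877; denominator sine = -0.69966.
Result = 0.0121·31.73·(+0.63877) / (0.0337·(-0.69966)) = -10.401 rad/s; magnitude 10.401 rad/s.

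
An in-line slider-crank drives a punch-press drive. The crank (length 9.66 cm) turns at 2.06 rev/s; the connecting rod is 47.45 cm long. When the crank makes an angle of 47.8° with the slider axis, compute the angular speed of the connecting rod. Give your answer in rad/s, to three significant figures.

ω = 12.94 rad/s (converted from 2.06 rev/s).
The rod makes angle φ with the slider axis where L sinφ = r sinθ; differentiating, L cosφ·φ̇ = r ω cosθ.
L cosφ = √(L² − r² sin²θ) = 0.46907 m.
|ω_rod| = r ω |cosθ| / √(L² − r² sin²θ) = 0.0966·12.94·0.67172/0.46907 = 1.7905 rad/s.

1.79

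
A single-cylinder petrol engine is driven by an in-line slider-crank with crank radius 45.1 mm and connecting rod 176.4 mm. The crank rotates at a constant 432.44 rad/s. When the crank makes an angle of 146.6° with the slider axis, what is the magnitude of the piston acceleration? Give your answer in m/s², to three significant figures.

ω = 432.4 rad/s
x(θ) = r cosθ + √(L² − r² sin²θ); with ω constant, a = ω²·d²x/dθ².
d²x/dθ² = −r cosθ − r²(cos2θ)/√u − r⁴ sin²2θ/(4u^{3/2}),  u = L² − r² sin²θ = 0.0305006 m².
Substituting r = 0.0451 m, L = 0.1764 m, θ = 146.6°: d²x/dθ² = +0.0329 m.
a = ω²·d²x/dθ² = (432.4)²·(+0.0329) = +6152.4 m/s²;  |a| = 6152.4 m/s².

6150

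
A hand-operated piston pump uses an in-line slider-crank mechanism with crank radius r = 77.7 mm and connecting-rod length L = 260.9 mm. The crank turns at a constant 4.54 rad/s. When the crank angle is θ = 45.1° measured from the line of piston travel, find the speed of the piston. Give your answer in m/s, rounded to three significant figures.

0.304

ω = 4.54 rad/s
For an in-line slider-crank, x = r cosθ + √(L² − r² sin²θ), so v = −rω sinθ·[1 + r cosθ/√(L² − r² sin²θ)].
With r = 0.0777 m, L = 0.2609 m, θ = 45.1°: √(L² − r² sin²θ) = 0.25503 m.
v = −0.0777·4.54·0.70834·[1 + 0.0777·0.70587/0.25503] = -0.30361 m/s.
|v| = 0.30361 m/s.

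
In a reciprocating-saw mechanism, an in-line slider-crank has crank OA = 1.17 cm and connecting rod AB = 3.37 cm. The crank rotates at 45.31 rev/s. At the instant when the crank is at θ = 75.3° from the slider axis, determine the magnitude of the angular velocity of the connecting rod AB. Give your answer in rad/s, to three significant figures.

ω = 284.7 rad/s (converted from 45.31 rev/s).
The rod makes angle φ with the slider axis where L sinφ = r sinθ; differentiating, L cosφ·φ̇ = r ω cosθ.
L cosφ = √(L² − r² sin²θ) = 0.031743 m.
|ω_rod| = r ω |cosθ| / √(L² − r² sin²θ) = 0.0117·284.7·0.25376/0.031743 = 26.628 rad/s.

26.6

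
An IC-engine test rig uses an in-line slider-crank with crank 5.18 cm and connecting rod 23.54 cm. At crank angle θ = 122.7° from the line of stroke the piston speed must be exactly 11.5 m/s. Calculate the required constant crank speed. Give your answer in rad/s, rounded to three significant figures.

For an in-line slider-crank, |v_piston| = rω|sinθ|·[1 + r cosθ/√(L² − r² sin²θ)].
With r = 0.0518 m, L = 0.2354 m, θ = 122.7°: the bracketed kinematic factor |dx/dθ| = 0.038317 m.
ω = v/|dx/dθ| = 11.5/0.038317 = 300.13 rad/s.

300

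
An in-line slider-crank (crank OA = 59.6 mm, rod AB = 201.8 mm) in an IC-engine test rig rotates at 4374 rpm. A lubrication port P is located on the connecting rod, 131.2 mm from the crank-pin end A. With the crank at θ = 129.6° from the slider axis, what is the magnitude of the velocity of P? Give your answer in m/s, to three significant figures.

19.4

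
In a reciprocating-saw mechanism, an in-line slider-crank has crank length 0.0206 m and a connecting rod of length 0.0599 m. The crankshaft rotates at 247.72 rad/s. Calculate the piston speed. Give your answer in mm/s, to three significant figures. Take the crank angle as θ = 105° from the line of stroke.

4460

ω = 247.7 rad/s
For an in-line slider-crank, x = r cosθ + √(L² − r² sin²θ), so v = −rω sinθ·[1 + r cosθ/√(L² − r² sin²θ)].
With r = 0.0206 m, L = 0.0599 m, θ = 105°: √(L² − r² sin²θ) = 0.056498 m.
v = −0.0206·247.7·0.96593·[1 + 0.0206·-0.25882/0.056498] = -4.464 m/s.
|v| = 4.464 m/s = 4464 mm/s.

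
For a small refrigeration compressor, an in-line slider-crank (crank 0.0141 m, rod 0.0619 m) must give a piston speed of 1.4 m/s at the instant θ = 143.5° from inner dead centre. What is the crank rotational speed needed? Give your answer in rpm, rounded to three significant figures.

For an in-line slider-crank, |v_piston| = rω|sinθ|·[1 + r cosθ/√(L² − r² sin²θ)].
With r = 0.0141 m, L = 0.0619 m, θ = 143.5°: the bracketed kinematic factor |dx/dθ| = 0.006837 m.
ω = v/|dx/dθ| = 1.4/0.006837 = 204.77 rad/s.
N = 60ω/(2π) = 1955.4 rpm.

1960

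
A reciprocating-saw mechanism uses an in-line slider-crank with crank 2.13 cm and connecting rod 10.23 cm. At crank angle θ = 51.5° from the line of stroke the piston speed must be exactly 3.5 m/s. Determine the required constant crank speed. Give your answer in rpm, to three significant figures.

For an in-line slider-crank, |v_piston| = rω|sinθ|·[1 + r cosθ/√(L² − r² sin²θ)].
With r = 0.0213 m, L = 0.1023 m, θ = 51.5°: the bracketed kinematic factor |dx/dθ| = 0.018859 m.
ω = v/|dx/dθ| = 3.5/0.018859 = 185.58 rad/s.
N = 60ω/(2π) = 1772.2 rpm.

1770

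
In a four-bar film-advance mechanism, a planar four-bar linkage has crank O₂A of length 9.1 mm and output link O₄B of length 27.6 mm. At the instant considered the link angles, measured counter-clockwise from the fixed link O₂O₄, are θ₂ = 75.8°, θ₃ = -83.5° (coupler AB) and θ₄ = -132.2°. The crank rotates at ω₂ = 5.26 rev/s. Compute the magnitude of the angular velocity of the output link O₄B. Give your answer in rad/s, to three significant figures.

5.13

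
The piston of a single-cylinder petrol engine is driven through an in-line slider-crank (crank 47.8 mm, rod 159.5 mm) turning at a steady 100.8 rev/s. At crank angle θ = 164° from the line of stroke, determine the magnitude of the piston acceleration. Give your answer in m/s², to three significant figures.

ω = 2π·101 = 633.3 rad/s
x(θ) = r cosθ + √(L² − r² sin²θ); with ω constant, a = ω²·d²x/dθ².
d²x/dθ² = −r cosθ − r²(cos2θ)/√u − r⁴ sin²2θ/(4u^{3/2}),  u = L² − r² sin²θ = 0.0252667 m².
Substituting r = 0.0478 m, L = 0.1595 m, θ = 164°: d²x/dθ² = +0.033667 m.
a = ω²·d²x/dθ² = (633.3)²·(+0.033667) = +13505 m/s²;  |a| = 13505 m/s².

13500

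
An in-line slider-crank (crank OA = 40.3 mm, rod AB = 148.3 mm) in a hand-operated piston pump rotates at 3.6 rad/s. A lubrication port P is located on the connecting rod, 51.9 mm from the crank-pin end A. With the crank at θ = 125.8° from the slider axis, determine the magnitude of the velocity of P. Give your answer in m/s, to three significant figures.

ω = 3.6 rad/s.  Crank-pin speed |V_A| = rω = 0.14508 m/s, perpendicular to OA.
Rod angle: sinφ = −(r/L) sinθ ⇒ φ = -12.733°; ω_rod = −rω cosθ/√(L²−r²sin²θ) = +0.58668 rad/s.
V_P = V_A + ω_rod × AP, with AP = 0.0519 m along the rod.
Components: V_Px = −rω sinθ − a·ω_rod·sinφ = -0.11096 m/s;  V_Py = rω cosθ + a·ω_rod·cosφ = -0.055166 m/s.
|V_P| = √(V_Px² + V_Py²) = 0.12392 m/s.

0.124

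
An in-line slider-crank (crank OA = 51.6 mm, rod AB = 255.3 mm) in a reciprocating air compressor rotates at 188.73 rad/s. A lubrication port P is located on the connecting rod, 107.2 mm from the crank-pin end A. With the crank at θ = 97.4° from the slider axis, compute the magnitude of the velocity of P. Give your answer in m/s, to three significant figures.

9.58

ω = 188.7 rad/s.  Crank-pin speed |V_A| = rω = 9.7385 m/s, perpendicular to OA.
Rod angle: sinφ = −(r/L) sinθ ⇒ φ = -11.562°; ω_rod = −rω cosθ/√(L²−r²sin²θ) = +5.0147 rad/s.
V_P = V_A + ω_rod × AP, with AP = 0.1072 m along the rod.
Components: V_Px = −rω sinθ − a·ω_rod·sinφ = -9.5496 m/s;  V_Py = rω cosθ + a·ω_rod·cosφ = -0.72761 m/s.
|V_P| = √(V_Px² + V_Py²) = 9.5773 m/s.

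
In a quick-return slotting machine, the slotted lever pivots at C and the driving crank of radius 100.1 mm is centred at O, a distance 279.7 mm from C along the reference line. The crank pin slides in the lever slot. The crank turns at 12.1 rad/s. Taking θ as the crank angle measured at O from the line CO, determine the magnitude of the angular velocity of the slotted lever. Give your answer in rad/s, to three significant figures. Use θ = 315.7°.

ω = 12.1 rad/s
Crank pin A relative to C: A = (d + r cosθ, r sinθ); lever angle φ = atan2(r sinθ, d + r cosθ).
Differentiating tanφ: φ̇ = rω(d cosθ + r)/(d² + r² + 2dr cosθ).
d² + r² + 2dr cosθ = |CA|² = 0.128328 m²;  d cosθ + r = +0.30028 m.
|ω_lever| = |0.1001·12.1·+0.30028| / 0.128328 = 2.8342 rad/s.

2.83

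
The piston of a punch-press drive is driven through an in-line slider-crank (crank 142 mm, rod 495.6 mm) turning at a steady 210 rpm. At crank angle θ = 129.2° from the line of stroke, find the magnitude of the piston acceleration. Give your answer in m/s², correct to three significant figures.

ω = 2π·210/60 = 21.99 rad/s
x(θ) = r cosθ + √(L² − r² sin²θ); with ω constant, a = ω²·d²x/dθ².
d²x/dθ² = −r cosθ − r²(cos2θ)/√u − r⁴ sin²2θ/(4u^{3/2}),  u = L² − r² sin²θ = 0.23351 m².
Substituting r = 0.142 m, L = 0.4956 m, θ = 129.2°: d²x/dθ² = +0.097274 m.
a = ω²·d²x/dθ² = (21.99)²·(+0.097274) = +47.043 m/s²;  |a| = 47.043 m/s².

47.0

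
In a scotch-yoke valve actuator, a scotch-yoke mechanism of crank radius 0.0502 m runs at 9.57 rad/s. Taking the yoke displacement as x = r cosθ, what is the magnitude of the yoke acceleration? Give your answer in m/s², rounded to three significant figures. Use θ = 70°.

1.57

ω = 9.57 rad/s
x = r cosθ ⇒ ẍ = −rω² cosθ (ω constant).
|a| = rω²|cosθ| = 0.0502·(9.57)²·|cos 70°| = 1.5725 m/s².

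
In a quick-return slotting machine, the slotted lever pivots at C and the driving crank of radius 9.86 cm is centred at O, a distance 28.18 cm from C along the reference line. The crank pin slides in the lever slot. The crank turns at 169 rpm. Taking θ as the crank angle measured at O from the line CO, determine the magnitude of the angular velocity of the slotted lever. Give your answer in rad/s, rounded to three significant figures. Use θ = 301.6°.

3.63

ω = 17.7 rad/s (from 169 rpm).
Crank pin A relative to C: A = (d + r cosθ, r sinθ); lever angle φ = atan2(r sinθ, d + r cosθ).
Differentiating tanφ: φ̇ = rω(d cosθ + r)/(d² + r² + 2dr cosθ).
d² + r² + 2dr cosθ = |CA|² = 0.118252 m²;  d cosθ + r = +0.24626 m.
|ω_lever| = |0.0986·17.7·+0.24626| / 0.118252 = 3.6339 rad/s.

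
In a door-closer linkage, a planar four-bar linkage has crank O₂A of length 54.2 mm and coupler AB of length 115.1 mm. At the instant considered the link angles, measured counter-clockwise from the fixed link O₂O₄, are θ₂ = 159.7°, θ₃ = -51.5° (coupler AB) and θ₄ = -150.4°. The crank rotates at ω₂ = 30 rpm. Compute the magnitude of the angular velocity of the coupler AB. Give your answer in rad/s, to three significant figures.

1.15

ω₂ = 3.142 rad/s (from 30 rpm).
Differentiating the loop-closure r₂e^{iθ₂}+r₃e^{iθ₃}=r₁+r₄e^{iθ₄} gives r₂ω₂e^{iθ₂}+r₃ω₃e^{iθ₃}=r₄ω₄e^{iθ₄}.
Eliminating the other unknown: ω₃ = r₂ω₂ sin(θ₄−θ₂) / [r₃ sin(θ₃−θ₄)].
Numerator sine = +0.76492; denominator sine = +0.98796.
Result = 0.0542·3.142·(+0.76492) / (0.1151·(+0.98796)) = +1.1454 rad/s; magnitude 1.1454 rad/s.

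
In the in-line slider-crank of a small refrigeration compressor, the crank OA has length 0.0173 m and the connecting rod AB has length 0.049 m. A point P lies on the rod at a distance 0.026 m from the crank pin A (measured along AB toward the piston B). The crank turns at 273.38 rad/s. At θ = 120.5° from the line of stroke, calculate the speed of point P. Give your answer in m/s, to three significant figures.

3.84

ω = 273.4 rad/s.  Crank-pin speed |V_A| = rω = 4.7295 m/s, perpendicular to OA.
Rod angle: sinφ = −(r/L) sinθ ⇒ φ = -17.711°; ω_rod = −rω cosθ/√(L²−r²sin²θ) = +51.425 rad/s.
V_P = V_A + ω_rod × AP, with AP = 0.026 m along the rod.
Components: V_Px = −rω sinθ − a·ω_rod·sinφ = -3.6683 m/s;  V_Py = rω cosθ + a·ω_rod·cosφ = -1.1267 m/s.
|V_P| = √(V_Px² + V_Py²) = 3.8374 m/s.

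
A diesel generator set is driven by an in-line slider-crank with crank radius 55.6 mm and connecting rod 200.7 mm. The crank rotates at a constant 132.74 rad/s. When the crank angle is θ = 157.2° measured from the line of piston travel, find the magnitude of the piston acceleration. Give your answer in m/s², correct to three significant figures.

709

ω = 132.7 rad/s
x(θ) = r cosθ + √(L² − r² sin²θ); with ω constant, a = ω²·d²x/dθ².
d²x/dθ² = −r cosθ − r²(cos2θ)/√u − r⁴ sin²2θ/(4u^{3/2}),  u = L² − r² sin²θ = 0.0398163 m².
Substituting r = 0.0556 m, L = 0.2007 m, θ = 157.2°: d²x/dθ² = +0.040263 m.
a = ω²·d²x/dθ² = (132.7)²·(+0.040263) = +709.42 m/s²;  |a| = 709.42 m/s².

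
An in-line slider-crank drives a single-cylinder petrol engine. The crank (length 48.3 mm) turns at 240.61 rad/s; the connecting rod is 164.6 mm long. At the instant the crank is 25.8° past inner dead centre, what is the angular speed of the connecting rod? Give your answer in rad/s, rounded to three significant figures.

ω = 240.6 rad/s
The rod makes angle φ with the slider axis where L sinφ = r sinθ; differentiating, L cosφ·φ̇ = r ω cosθ.
L cosφ = √(L² − r² sin²θ) = 0.16325 m.
|ω_rod| = r ω |cosθ| / √(L² − r² sin²θ) = 0.0483·240.6·0.90032/0.16325 = 64.091 rad/s.

64.1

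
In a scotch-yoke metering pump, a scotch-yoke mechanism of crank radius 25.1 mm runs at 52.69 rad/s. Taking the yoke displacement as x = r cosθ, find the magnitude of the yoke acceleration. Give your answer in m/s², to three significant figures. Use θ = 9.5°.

ω = 52.69 rad/s
x = r cosθ ⇒ ẍ = −rω² cosθ (ω constant).
|a| = rω²|cosθ| = 0.0251·(52.69)²·|cos 9.5°| = 68.728 m/s².

68.7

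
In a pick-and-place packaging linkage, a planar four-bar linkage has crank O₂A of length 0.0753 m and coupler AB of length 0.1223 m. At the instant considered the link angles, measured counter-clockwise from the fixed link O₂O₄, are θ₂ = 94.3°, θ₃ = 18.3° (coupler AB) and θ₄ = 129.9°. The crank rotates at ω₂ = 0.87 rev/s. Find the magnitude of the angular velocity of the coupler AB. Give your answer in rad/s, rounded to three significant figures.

2.11

ω₂ = 5.466 rad/s (from 0.87 rev/s).
Differentiating the loop-closure r₂e^{iθ₂}+r₃e^{iθ₃}=r₁+r₄e^{iθ₄} gives r₂ω₂e^{iθ₂}+r₃ω₃e^{iθ₃}=r₄ω₄e^{iθ₄}.
Eliminating the other unknown: ω₃ = r₂ω₂ sin(θ₄−θ₂) / [r₃ sin(θ₃−θ₄)].
Numerator sine = +0.58212; denominator sine = -0.92978.
Result = 0.0753·5.466·(+0.58212) / (0.1223·(-0.92978)) = -2.1072 rad/s; magnitude 2.1072 rad/s.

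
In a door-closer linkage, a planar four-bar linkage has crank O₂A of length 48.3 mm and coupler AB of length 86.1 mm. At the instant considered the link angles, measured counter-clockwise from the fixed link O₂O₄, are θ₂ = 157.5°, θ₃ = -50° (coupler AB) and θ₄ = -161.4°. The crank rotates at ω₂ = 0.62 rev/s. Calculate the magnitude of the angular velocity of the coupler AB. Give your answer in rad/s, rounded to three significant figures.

1.54

ω₂ = 3.896 rad/s (from 0.62 rev/s).
Differentiating the loop-closure r₂e^{iθ₂}+r₃e^{iθ₃}=r₁+r₄e^{iθ₄} gives r₂ω₂e^{iθ₂}+r₃ω₃e^{iθ₃}=r₄ω₄e^{iθ₄}.
Eliminating the other unknown: ω₃ = r₂ω₂ sin(θ₄−θ₂) / [r₃ sin(θ₃−θ₄)].
Numerator sine = +0.65738; denominator sine = +0.93106.
Result = 0.0483·3.896·(+0.65738) / (0.0861·(+0.93106)) = +1.543 rad/s; magnitude 1.543 rad/s.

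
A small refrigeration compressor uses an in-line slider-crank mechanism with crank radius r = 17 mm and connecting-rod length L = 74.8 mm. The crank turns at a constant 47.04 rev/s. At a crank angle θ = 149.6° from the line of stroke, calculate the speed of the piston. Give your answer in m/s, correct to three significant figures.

2.04

ω = 2π·47 = 295.6 rad/s
For an in-line slider-crank, x = r cosθ + √(L² − r² sin²θ), so v = −rω sinθ·[1 + r cosθ/√(L² − r² sin²θ)].
With r = 0.017 m, L = 0.0748 m, θ = 149.6°: √(L² − r² sin²θ) = 0.074304 m.
v = −0.017·295.6·0.50603·[1 + 0.017·-0.86251/0.074304] = -2.0408 m/s.
|v| = 2.0408 m/s.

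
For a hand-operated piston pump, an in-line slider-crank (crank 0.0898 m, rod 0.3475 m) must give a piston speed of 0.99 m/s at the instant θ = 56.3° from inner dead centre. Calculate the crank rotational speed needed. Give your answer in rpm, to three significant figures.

110

For an in-line slider-crank, |v_piston| = rω|sinθ|·[1 + r cosθ/√(L² − r² sin²θ)].
With r = 0.0898 m, L = 0.3475 m, θ = 56.3°: the bracketed kinematic factor |dx/dθ| = 0.085678 m.
ω = v/|dx/dθ| = 0.99/0.085678 = 11.555 rad/s.
N = 60ω/(2π) = 110.34 rpm.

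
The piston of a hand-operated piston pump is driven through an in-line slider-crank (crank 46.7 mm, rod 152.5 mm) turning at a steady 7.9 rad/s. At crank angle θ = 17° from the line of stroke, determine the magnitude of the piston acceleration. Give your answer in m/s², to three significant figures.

3.54

ω = 7.9 rad/s
x(θ) = r cosθ + √(L² − r² sin²θ); with ω constant, a = ω²·d²x/dθ².
d²x/dθ² = −r cosθ − r²(cos2θ)/√u − r⁴ sin²2θ/(4u^{3/2}),  u = L² − r² sin²θ = 0.0230698 m².
Substituting r = 0.0467 m, L = 0.1525 m, θ = 17°: d²x/dθ² = -0.056669 m.
a = ω²·d²x/dθ² = (7.9)²·(-0.056669) = -3.5367 m/s²;  |a| = 3.5367 m/s².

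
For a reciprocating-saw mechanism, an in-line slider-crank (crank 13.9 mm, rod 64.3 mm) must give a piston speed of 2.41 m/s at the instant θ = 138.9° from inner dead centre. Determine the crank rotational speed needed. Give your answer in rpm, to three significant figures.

For an in-line slider-crank, |v_piston| = rω|sinθ|·[1 + r cosθ/√(L² − r² sin²θ)].
With r = 0.0139 m, L = 0.0643 m, θ = 138.9°: the bracketed kinematic factor |dx/dθ| = 0.0076337 m.
ω = v/|dx/dθ| = 2.41/0.0076337 = 315.7 rad/s.
N = 60ω/(2π) = 3014.7 rpm.

3010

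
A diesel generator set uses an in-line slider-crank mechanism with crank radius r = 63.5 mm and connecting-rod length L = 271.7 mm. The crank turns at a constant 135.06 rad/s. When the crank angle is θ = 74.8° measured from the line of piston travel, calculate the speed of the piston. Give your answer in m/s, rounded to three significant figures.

ω = 135.1 rad/s
For an in-line slider-crank, x = r cosθ + √(L² − r² sin²θ), so v = −rω sinθ·[1 + r cosθ/√(L² − r² sin²θ)].
With r = 0.0635 m, L = 0.2717 m, θ = 74.8°: √(L² − r² sin²θ) = 0.2647 m.
v = −0.0635·135.1·0.96502·[1 + 0.0635·0.26219/0.2647] = -8.7968 m/s.
|v| = 8.7968 m/s.

8.80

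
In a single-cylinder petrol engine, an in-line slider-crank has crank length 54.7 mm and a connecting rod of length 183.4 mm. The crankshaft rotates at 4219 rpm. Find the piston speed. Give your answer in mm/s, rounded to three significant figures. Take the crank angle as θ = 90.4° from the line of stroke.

24100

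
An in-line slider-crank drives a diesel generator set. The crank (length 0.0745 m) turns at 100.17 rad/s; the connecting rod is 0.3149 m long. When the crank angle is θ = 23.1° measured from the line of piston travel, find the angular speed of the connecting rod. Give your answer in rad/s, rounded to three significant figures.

21.9

ω = 100.2 rad/s
The rod makes angle φ with the slider axis where L sinφ = r sinθ; differentiating, L cosφ·φ̇ = r ω cosθ.
L cosφ = √(L² − r² sin²θ) = 0.31354 m.
|ω_rod| = r ω |cosθ| / √(L² − r² sin²θ) = 0.0745·100.2·0.91982/0.31354 = 21.893 rad/s.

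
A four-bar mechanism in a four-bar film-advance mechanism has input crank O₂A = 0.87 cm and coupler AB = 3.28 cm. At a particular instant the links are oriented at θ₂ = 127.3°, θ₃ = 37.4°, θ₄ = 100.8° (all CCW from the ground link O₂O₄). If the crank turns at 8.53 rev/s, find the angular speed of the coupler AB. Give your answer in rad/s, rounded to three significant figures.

7.09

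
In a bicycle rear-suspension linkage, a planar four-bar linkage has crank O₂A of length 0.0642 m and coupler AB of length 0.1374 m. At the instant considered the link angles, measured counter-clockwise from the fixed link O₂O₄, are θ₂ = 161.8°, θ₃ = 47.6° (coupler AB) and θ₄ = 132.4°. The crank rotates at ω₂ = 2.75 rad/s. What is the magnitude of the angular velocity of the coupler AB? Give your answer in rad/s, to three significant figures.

0.633

ω₂ = 2.75 rad/s
Differentiating the loop-closure r₂e^{iθ₂}+r₃e^{iθ₃}=r₁+r₄e^{iθ₄} gives r₂ω₂e^{iθ₂}+r₃ω₃e^{iθ₃}=r₄ω₄e^{iθ₄}.
Eliminating the other unknown: ω₃ = r₂ω₂ sin(θ₄−θ₂) / [r₃ sin(θ₃−θ₄)].
Numerator sine = -0.49090; denominator sine = -0.99588.
Result = 0.0642·2.75·(-0.49090) / (0.1374·(-0.99588)) = +0.63339 rad/s; magnitude 0.63339 rad/s.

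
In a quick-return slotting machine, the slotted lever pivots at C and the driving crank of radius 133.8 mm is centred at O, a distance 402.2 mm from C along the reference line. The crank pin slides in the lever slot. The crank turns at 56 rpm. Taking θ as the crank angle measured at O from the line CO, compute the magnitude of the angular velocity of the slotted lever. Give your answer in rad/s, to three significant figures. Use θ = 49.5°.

1.24

ω = 5.864 rad/s (from 56 rpm).
Crank pin A relative to C: A = (d + r cosθ, r sinθ); lever angle φ = atan2(r sinθ, d + r cosθ).
Differentiating tanφ: φ̇ = rω(d cosθ + r)/(d² + r² + 2dr cosθ).
d² + r² + 2dr cosθ = |CA|² = 0.249567 m²;  d cosθ + r = +0.39501 m.
|ω_lever| = |0.1338·5.864·+0.39501| / 0.249567 = 1.2419 rad/s.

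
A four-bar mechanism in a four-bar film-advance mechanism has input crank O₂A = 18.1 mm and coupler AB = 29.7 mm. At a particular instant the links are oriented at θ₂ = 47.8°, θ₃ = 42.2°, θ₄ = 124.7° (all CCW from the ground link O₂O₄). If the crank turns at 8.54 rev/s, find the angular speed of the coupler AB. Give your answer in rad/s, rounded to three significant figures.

32.1

ω₂ = 53.66 rad/s (from 8.54 rev/s).
Differentiating the loop-closure r₂e^{iθ₂}+r₃e^{iθ₃}=r₁+r₄e^{iθ₄} gives r₂ω₂e^{iθ₂}+r₃ω₃e^{iθ₃}=r₄ω₄e^{iθ₄}.
Eliminating the other unknown: ω₃ = r₂ω₂ sin(θ₄−θ₂) / [r₃ sin(θ₃−θ₄)].
Numerator sine = +0.97398; denominator sine = -0.99144.
Result = 0.0181·53.66·(+0.97398) / (0.0297·(-0.99144)) = -32.125 rad/s; magnitude 32.125 rad/s.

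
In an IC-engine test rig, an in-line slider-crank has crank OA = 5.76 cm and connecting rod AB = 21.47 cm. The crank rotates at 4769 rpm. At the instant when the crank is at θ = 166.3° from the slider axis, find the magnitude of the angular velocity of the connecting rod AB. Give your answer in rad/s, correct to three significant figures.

ω = 499.4 rad/s (converted from 4769 rpm).
The rod makes angle φ with the slider axis where L sinφ = r sinθ; differentiating, L cosφ·φ̇ = r ω cosθ.
L cosφ = √(L² − r² sin²θ) = 0.21427 m.
|ω_rod| = r ω |cosθ| / √(L² − r² sin²θ) = 0.0576·499.4·0.97155/0.21427 = 130.43 rad/s.

130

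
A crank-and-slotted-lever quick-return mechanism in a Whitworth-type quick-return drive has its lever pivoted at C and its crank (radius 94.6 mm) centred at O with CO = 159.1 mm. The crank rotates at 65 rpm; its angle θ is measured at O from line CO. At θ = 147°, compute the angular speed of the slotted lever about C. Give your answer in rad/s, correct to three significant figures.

2.77

ω = 6.807 rad/s (from 65 rpm).
Crank pin A relative to C: A = (d + r cosθ, r sinθ); lever angle φ = atan2(r sinθ, d + r cosθ).
Differentiating tanφ: φ̇ = rω(d cosθ + r)/(d² + r² + 2dr cosθ).
d² + r² + 2dr cosθ = |CA|² = 0.00901654 m²;  d cosθ + r = -0.038832 m.
|ω_lever| = |0.0946·6.807·-0.038832| / 0.00901654 = 2.7732 rad/s.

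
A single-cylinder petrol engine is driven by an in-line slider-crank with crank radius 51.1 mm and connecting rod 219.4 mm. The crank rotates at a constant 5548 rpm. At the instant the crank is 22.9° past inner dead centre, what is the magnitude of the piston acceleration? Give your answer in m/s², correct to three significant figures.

18700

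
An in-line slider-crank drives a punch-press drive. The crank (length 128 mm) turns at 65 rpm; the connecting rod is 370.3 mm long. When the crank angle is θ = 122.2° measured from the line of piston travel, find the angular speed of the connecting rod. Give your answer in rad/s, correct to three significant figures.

ω = 6.807 rad/s (converted from 65 rpm).
The rod makes angle φ with the slider axis where L sinφ = r sinθ; differentiating, L cosφ·φ̇ = r ω cosθ.
L cosφ = √(L² − r² sin²θ) = 0.35411 m.
|ω_rod| = r ω |cosθ| / √(L² − r² sin²θ) = 0.128·6.807·0.53288/0.35411 = 1.3111 rad/s.

1.31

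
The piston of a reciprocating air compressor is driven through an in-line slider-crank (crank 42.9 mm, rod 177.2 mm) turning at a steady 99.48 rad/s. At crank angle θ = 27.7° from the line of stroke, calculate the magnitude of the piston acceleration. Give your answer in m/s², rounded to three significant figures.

436

ω = 99.48 rad/s
x(θ) = r cosθ + √(L² − r² sin²θ); with ω constant, a = ω²·d²x/dθ².
d²x/dθ² = −r cosθ − r²(cos2θ)/√u − r⁴ sin²2θ/(4u^{3/2}),  u = L² − r² sin²θ = 0.0310022 m².
Substituting r = 0.0429 m, L = 0.1772 m, θ = 27.7°: d²x/dθ² = -0.044024 m.
a = ω²·d²x/dθ² = (99.48)²·(-0.044024) = -435.67 m/s²;  |a| = 435.67 m/s².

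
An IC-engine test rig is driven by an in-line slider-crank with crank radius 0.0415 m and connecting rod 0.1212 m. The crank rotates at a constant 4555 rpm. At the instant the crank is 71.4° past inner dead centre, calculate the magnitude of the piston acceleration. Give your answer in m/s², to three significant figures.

330

ω = 2π·4555/60 = 477 rad/s
x(θ) = r cosθ + √(L² − r² sin²θ); with ω constant, a = ω²·d²x/dθ².
d²x/dθ² = −r cosθ − r²(cos2θ)/√u − r⁴ sin²2θ/(4u^{3/2}),  u = L² − r² sin²θ = 0.0131424 m².
Substituting r = 0.0415 m, L = 0.1212 m, θ = 71.4°: d²x/dθ² = -0.0014504 m.
a = ω²·d²x/dθ² = (477)²·(-0.0014504) = -330 m/s²;  |a| = 330 m/s².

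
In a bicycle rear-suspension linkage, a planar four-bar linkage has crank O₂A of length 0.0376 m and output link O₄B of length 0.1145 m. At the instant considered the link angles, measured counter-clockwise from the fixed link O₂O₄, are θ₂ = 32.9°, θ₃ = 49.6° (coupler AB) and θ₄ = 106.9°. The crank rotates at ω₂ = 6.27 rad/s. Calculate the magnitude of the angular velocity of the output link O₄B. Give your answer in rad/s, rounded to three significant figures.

0.703

ω₂ = 6.27 rad/s
Differentiating the loop-closure r₂e^{iθ₂}+r₃e^{iθ₃}=r₁+r₄e^{iθ₄} gives r₂ω₂e^{iθ₂}+r₃ω₃e^{iθ₃}=r₄ω₄e^{iθ₄}.
Eliminating the other unknown: ω₄ = r₂ω₂ sin(θ₂−θ₃) / [r₄ sin(θ₄−θ₃)].
Numerator sine = -0.28736; denominator sine = +0.84151.
Result = 0.0376·6.27·(-0.28736) / (0.1145·(+0.84151)) = -0.7031 rad/s; magnitude 0.7031 rad/s.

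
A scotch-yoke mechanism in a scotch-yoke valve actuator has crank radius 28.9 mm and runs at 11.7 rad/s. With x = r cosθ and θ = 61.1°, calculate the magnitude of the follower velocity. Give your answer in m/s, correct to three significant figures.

ω = 11.7 rad/s
x = r cosθ ⇒ ẋ = −rω sinθ.
|v| = rω|sinθ| = 0.0289·11.7·|sin 61.1°| = 0.29602 m/s.

0.296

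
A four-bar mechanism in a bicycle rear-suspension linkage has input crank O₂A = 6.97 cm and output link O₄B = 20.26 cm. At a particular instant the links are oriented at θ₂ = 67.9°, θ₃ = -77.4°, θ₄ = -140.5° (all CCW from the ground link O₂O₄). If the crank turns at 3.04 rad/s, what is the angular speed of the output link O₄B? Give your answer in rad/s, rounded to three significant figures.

0.668

ω₂ = 3.04 rad/s
Differentiating the loop-closure r₂e^{iθ₂}+r₃e^{iθ₃}=r₁+r₄e^{iθ₄} gives r₂ω₂e^{iθ₂}+r₃ω₃e^{iθ₃}=r₄ω₄e^{iθ₄}.
Eliminating the other unknown: ω₄ = r₂ω₂ sin(θ₂−θ₃) / [r₄ sin(θ₄−θ₃)].
Numerator sine = +0.56928; denominator sine = -0.89180.
Result = 0.0697·3.04·(+0.56928) / (0.2026·(-0.89180)) = -0.66762 rad/s; magnitude 0.66762 rad/s.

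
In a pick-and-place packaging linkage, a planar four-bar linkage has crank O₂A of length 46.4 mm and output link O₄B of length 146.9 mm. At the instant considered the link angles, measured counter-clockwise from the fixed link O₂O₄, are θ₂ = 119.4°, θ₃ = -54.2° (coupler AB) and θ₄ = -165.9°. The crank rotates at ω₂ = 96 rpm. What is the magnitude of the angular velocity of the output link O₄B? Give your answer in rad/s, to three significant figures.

0.381

ω₂ = 10.05 rad/s (from 96 rpm).
Differentiating the loop-closure r₂e^{iθ₂}+r₃e^{iθ₃}=r₁+r₄e^{iθ₄} gives r₂ω₂e^{iθ₂}+r₃ω₃e^{iθ₃}=r₄ω₄e^{iθ₄}.
Eliminating the other unknown: ω₄ = r₂ω₂ sin(θ₂−θ₃) / [r₄ sin(θ₄−θ₃)].
Numerator sine = +0.11147; denominator sine = -0.92913.
Result = 0.0464·10.05·(+0.11147) / (0.1469·(-0.92913)) = -0.38095 rad/s; magnitude 0.38095 rad/s.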